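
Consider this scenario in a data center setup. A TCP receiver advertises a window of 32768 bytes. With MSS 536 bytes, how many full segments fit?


Given: RWND = 32768 bytes, MSS = 536 bytes
Full segments = floor(RWND / MSS)
Full segments = floor(32768 / 536)
Full segments = floor(61.1343) = 61

61


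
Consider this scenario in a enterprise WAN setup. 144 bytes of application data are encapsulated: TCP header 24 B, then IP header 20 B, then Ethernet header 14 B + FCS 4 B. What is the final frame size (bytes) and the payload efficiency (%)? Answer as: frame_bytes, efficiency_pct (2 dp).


TCP segment = 144 + 24 = 168 B
IP packet = 168 + 20 = 188 B
Ethernet frame = 188 + 14 + 4 = 206 B
Efficiency = app / frame = 144 / 206 = 0.699029 = 69.9029% -> 69.90% (2 dp)

206, 69.90


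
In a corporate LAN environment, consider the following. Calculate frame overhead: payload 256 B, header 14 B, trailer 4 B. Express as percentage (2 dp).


Given: payload = 256 B, header = 14 B, trailer = 4 B
Overhead bytes = header + trailer = 14 + 4 = 18
Total frame = payload + overhead = 256 + 18 = 274
Overhead % = 18 / 274 * 100 = 6.5693% -> 6.57% (2 dp)

6.57


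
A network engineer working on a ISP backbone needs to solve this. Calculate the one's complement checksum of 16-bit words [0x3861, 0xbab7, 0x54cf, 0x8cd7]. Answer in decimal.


Given words: [0x3861, 0xbab7, 0x54cf, 0x8cd7]
Step 1: Sum all words
Raw sum = 14433 + 47799 + 21711 + 36055 = 119998
Step 2: Fold carry: (54462 + 1) = 54463
One's complement = ~54463 & 0xFFFF = 11072

11072


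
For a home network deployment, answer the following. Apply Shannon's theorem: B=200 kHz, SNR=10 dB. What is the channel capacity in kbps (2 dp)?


Given: B = 200 kHz, SNR = 10 dB
SNR linear = 10^(10/10) = 10
1 + SNR = 11
log2(11) = 3.4594316186
C = 200 * 1000 * 3.4594316186 = 691886.3237 bps
C = 691.886324 kbps -> 691.89 kbps (2 dp)

691.89


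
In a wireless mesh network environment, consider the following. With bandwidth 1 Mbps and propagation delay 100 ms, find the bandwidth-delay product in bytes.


Given: bandwidth = 1 Mbps, delay = 100 ms
BDP in bits = 1 * 10^6 * 100 / 1000
BDP in bits = 100000
BDP in bytes = 100000 / 8 = 12500

12500


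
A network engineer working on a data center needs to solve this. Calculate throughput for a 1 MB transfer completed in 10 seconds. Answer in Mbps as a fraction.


Given: file = 1 MB, time = 10 s
File in Mb = 1 * 8 = 8 Mb
Throughput = 8 / 10 Mbps
Throughput = 4/5 Mbps

4/5


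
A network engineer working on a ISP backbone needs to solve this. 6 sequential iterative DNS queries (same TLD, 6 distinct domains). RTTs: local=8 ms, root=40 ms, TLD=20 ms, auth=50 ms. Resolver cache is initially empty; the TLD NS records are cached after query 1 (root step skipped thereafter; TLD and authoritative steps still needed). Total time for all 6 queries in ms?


Lookup 1 (cold cache): local + root + TLD + auth = 8 + 40 + 20 + 50 = 118 ms
Lookups 2..6 (TLD NS cached -> skip root; new domain -> still ask TLD and auth): local + TLD + auth = 8 + 20 + 50 = 78 ms each
Remaining 5 lookups: 5 * 78 = 390 ms
Total = 118 + 390 = 508 ms

508


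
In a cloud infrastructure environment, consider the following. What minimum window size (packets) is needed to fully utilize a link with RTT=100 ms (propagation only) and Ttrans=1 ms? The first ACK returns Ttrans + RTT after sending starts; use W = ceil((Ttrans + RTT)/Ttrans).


Given: Ttrans = 1 ms, RTT = 100 ms (= 2 * Tprop, Tprop = 50 ms)
Time until first ACK returns = Ttrans + RTT = 1 + 100 = 101 ms
Need W * Ttrans >= Ttrans + RTT  ->  W >= (Ttrans + RTT) / Ttrans
(Ttrans + RTT) / Ttrans = 101 / 1 = 101
W_min = ceil(101) = 101

101


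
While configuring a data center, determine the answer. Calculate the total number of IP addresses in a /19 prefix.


Given: CIDR prefix /19
Host bits = 32 - 19 = 13
Total addresses = 2^13 = 8192

8192


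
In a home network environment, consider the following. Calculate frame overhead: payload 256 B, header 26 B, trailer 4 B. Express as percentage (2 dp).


Given: payload = 256 B, header = 26 B, trailer = 4 B
Overhead bytes = header + trailer = 26 + 4 = 30
Total frame = payload + overhead = 256 + 30 = 286
Overhead % = 30 / 286 * 100 = 10.4895% -> 10.49% (2 dp)

10.49


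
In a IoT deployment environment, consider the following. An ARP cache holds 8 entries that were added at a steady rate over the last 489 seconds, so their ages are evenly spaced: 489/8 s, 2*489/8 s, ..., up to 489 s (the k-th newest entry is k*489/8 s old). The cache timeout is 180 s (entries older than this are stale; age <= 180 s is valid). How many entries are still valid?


Ages are k * 489/8 s for k = 1..8 (spacing = 61.1250 s).
Entry k is valid iff k * 489/8 <= 180 iff k <= 8 * 180 / 489 = 2.9448
n_valid = floor(2.9448) = 2
(n_stale = 8 - 2 = 6)

2


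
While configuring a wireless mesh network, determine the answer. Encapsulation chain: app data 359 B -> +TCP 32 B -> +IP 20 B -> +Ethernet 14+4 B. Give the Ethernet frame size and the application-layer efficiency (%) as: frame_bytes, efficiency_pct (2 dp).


TCP segment = 359 + 32 = 391 B
IP packet = 391 + 20 = 411 B
Ethernet frame = 411 + 14 + 4 = 429 B
Efficiency = app / frame = 359 / 429 = 0.836830 = 83.6830% -> 83.68% (2 dp)

429, 83.68


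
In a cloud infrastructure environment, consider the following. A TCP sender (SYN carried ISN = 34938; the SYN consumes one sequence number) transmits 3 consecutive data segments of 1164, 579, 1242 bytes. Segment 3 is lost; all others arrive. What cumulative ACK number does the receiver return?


SYN uses sequence number 34938; first data byte = ISN + 1 = 34939.
Segment 1: SEQ = 34939, len = 1164 B, covers [34939, 36102]
Segment 2: SEQ = 36103, len = 579 B, covers [36103, 36681]
Segment 3: SEQ = 36682, len = 1242 B, covers [36682, 37923] [LOST]
In-order data received: bytes [34939, 36681] (segments 1..2).
Segment 3 missing -> gap begins at byte 36682.
Cumulative ACK = next expected in-order byte = 34939 + 1164 + 579 = 36682

36682


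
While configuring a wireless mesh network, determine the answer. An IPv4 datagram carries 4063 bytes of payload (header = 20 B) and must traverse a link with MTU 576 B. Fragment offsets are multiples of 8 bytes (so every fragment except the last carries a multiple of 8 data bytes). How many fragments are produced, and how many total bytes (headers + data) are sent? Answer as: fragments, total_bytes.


Max data per non-final fragment = floor((MTU - header)/8)*8 = floor((576 - 20)/8)*8 = floor(556/8)*8 = 552 B
Final fragment needs no 8-byte alignment: it can carry up to MTU - header = 556 B
Non-final fragments needed = ceil((payload - 556) / 552) = ceil(3507/552) = ceil(6.3533) = 7
Number of fragments = 7 + 1 = 8
Fragment sizes (data): 7 * 552 B + 199 B (last, 199 <= 556 OK)
Total bytes sent = payload + n_frags * header = 4063 + 8*20 = 4063 + 160 = 4223 B

8, 4223


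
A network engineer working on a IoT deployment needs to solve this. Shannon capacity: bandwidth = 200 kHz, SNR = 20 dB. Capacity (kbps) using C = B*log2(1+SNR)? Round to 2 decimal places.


Given: B = 200 kHz, SNR = 20 dB
SNR linear = 10^(20/10) = 100
1 + SNR = 101
log2(101) = 6.6582114828
C = 200 * 1000 * 6.6582114828 = 1331642.2966 bps
C = 1331.642297 kbps -> 1331.64 kbps (2 dp)

1331.64


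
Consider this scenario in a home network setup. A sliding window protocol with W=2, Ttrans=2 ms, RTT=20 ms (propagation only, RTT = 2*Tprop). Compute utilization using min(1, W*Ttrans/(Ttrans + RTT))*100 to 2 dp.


Given: W = 2, Ttrans = 2 ms, RTT = 20 ms (= 2 * Tprop, Tprop = 10 ms)
Cycle time = Ttrans + RTT = 2 + 20 = 22 ms (first packet sent until its ACK returns)
W * Ttrans = 2 * 2 = 4 ms of sending per cycle
W * Ttrans / (Ttrans + RTT) = 4 / 22 = 0.181818
U = min(1, 0.181818) = 0.181818
U% = 18.18%

18.18


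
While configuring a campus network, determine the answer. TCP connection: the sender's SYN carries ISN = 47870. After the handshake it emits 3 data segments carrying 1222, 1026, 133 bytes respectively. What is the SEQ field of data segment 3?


The SYN occupies sequence number ISN = 47870, so the first data byte is ISN + 1 = 47871.
SEQ of data segment i = (ISN + 1) + sum of payload sizes of segments 1..i-1.
Segment 1: SEQ = 47871, payload = 1222 bytes
Segment 2: SEQ = 49093, payload = 1026 bytes
Segment 3: SEQ = 50119, payload = 133 bytes
SEQ of segment 3 = 47871 + 1222 + 1026 = 50119

50119


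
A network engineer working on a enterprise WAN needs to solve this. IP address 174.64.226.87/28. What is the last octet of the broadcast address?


Given: IP = 174.64.226.87, prefix = /28
Host bits = 32 - 28 = 4
Network last octet = 87 AND mask = 80
Host part size = 2^4 - 1 = 15
Broadcast last octet = 80 OR 15 = 95

95


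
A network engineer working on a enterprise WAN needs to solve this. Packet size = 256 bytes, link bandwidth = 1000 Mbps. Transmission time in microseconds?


Given: packet = 256 bytes, bandwidth = 1000 Mbps
Packet in bits = 256 * 8 = 2048 bits
Bandwidth = 1000 * 10^6 = 1000000000 bps
Time = 2048 / 1000000000 seconds
Time in us = 2048 * 10^6 / 1000000000 = 2.048

2.048


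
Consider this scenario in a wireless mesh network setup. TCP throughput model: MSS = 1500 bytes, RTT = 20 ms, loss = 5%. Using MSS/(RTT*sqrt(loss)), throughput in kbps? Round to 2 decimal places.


Given: MSS = 1500 bytes, RTT = 20 ms, loss = 5%
RTT in seconds = 20 / 1000 = 0.02
Loss rate = 5% = 0.05
sqrt(loss) = sqrt(0.05) = 0.223606797750
Throughput (bytes/s) = 1500 / (0.02 * 0.223606797750) = 335410.1966
Throughput (kbps) = 335410.1966 * 8 / 1000 = 2683.281573 -> 2683.28 kbps (2 dp)

2683.28


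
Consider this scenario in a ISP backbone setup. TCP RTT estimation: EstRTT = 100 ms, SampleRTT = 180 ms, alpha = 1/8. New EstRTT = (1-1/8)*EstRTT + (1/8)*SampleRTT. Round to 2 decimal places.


Given: EstRTT = 100 ms, SampleRTT = 180 ms, alpha = 1/8
New EstRTT = (1 - alpha) * EstRTT + alpha * SampleRTT
(7/8) * 100 = 87.5
(1/8) * 180 = 22.5
New EstRTT = 87.5 + 22.5 = 110 ms -> 110.00 ms (2 dp)

110.00


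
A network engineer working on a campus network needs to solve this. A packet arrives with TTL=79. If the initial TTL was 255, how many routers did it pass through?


Given: initial TTL = 255, received TTL = 79
Hops = initial TTL - received TTL
Hops = 255 - 79 = 176

176


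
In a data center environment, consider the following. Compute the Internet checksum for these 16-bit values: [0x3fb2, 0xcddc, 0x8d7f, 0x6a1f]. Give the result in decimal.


Given words: [0x3fb2, 0xcddc, 0x8d7f, 0x6a1f]
Step 1: Sum all words
Raw sum = 16306 + 52700 + 36223 + 27167 = 132396
Step 2: Fold carry: (1324 + 2) = 1326
One's complement = ~1326 & 0xFFFF = 64209

64209


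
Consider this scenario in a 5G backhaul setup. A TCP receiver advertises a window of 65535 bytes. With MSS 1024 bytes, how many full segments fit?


Given: RWND = 65535 bytes, MSS = 1024 bytes
Full segments = floor(RWND / MSS)
Full segments = floor(65535 / 1024)
Full segments = floor(63.999) = 63

63


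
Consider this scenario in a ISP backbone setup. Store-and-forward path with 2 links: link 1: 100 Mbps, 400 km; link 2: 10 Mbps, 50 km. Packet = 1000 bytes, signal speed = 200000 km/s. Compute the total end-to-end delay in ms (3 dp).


Packet = 1000 bytes = 8000 bits. Store-and-forward: sum (t_trans + t_prop) per link.
Link 1: t_trans = 8000/(100*10^6) s = 0.0800 ms; t_prop = 400/200000 s = 2.0000 ms; subtotal = 2.0800 ms
Link 2: t_trans = 8000/(10*10^6) s = 0.8000 ms; t_prop = 50/200000 s = 0.2500 ms; subtotal = 1.0500 ms
End-to-end = 2.0800 + 1.0500 = 3.1300 ms -> 3.130 ms (3 dp)

3.130


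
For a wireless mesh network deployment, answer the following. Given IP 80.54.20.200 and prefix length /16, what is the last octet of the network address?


Given: IP = 80.54.20.200, prefix = /16
Subnet mask = 255.255.0.0
Last octet of IP: 200
Last octet of mask: 0
Network last octet = 200 AND 0 = 0

0


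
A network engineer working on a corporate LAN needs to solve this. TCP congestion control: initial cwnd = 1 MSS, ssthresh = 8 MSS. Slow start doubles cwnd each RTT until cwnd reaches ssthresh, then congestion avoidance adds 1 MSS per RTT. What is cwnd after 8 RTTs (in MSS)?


RTT 0: cwnd = 1 MSS (initial)
RTT 1: cwnd = 2 MSS (slow start, doubled)
RTT 2: cwnd = 4 MSS (slow start, doubled)
RTT 3: cwnd = 8 MSS (slow start, doubled)
RTT 4: cwnd = 9 MSS (congestion avoidance, +1)
RTT 5: cwnd = 10 MSS (congestion avoidance, +1)
RTT 6: cwnd = 11 MSS (congestion avoidance, +1)
RTT 7: cwnd = 12 MSS (congestion avoidance, +1)
RTT 8: cwnd = 13 MSS (congestion avoidance, +1)

13


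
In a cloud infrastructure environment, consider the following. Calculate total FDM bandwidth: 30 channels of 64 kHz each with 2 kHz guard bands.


Given: 30 channels, 64 kHz each, guard = 2 kHz
Channel bandwidth = 30 * 64 = 1920 kHz
Guard bands = 29 gaps * 2 kHz = 58 kHz
Total = 1920 + 58 = 1978 kHz

1978


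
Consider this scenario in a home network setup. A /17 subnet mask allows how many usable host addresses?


Given: subnet mask /17
Host bits = 32 - 17 = 15
Total addresses = 2^15 = 32768
Usable hosts = 32768 - 2 (network + broadcast) = 32766

32766


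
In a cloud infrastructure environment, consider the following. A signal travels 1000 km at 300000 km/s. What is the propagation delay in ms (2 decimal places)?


Given: distance = 1000 km, speed = 300000 km/s
Delay = distance / speed = 1000 / 300000 seconds
Delay in ms = 1000 * 1000 / 300000
Delay = 3.3333 ms
Rounded to 2 dp = 3.33 ms

3.33


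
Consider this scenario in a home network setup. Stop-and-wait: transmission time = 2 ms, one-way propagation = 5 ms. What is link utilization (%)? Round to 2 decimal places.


Given: Ttrans = 2 ms, Tprop = 5 ms
RTT = 2 * Tprop = 2 * 5 = 10 ms
U = Ttrans / (Ttrans + RTT)
U = 2 / (2 + 10)
U = 2 / 12 = 0.166667
U% = 16.67%

16.67


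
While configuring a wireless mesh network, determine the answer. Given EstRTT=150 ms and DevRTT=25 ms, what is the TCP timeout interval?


Given: EstRTT = 150 ms, DevRTT = 25 ms
Timeout = EstRTT + 4 * DevRTT
4 * DevRTT = 4 * 25 = 100
Timeout = 150 + 100 = 250 ms

250


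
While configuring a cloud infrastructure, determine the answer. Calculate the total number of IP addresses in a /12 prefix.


Given: CIDR prefix /12
Host bits = 32 - 12 = 20
Total addresses = 2^20 = 1048576

1048576


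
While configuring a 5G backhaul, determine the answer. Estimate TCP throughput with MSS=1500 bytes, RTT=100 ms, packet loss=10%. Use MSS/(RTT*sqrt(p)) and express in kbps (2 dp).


Given: MSS = 1500 bytes, RTT = 100 ms, loss = 10%
RTT in seconds = 100 / 1000 = 0.1
Loss rate = 10% = 0.1
sqrt(loss) = sqrt(0.1) = 0.316227766017
Throughput (bytes/s) = 1500 / (0.1 * 0.316227766017) = 47434.1649
Throughput (kbps) = 47434.1649 * 8 / 1000 = 379.473319 -> 379.47 kbps (2 dp)

379.47


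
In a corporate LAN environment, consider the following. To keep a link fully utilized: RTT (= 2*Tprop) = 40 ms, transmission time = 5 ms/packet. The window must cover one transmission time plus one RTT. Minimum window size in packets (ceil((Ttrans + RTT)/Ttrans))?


Given: Ttrans = 5 ms, RTT = 40 ms (= 2 * Tprop, Tprop = 20 ms)
Time until first ACK returns = Ttrans + RTT = 5 + 40 = 45 ms
Need W * Ttrans >= Ttrans + RTT  ->  W >= (Ttrans + RTT) / Ttrans
(Ttrans + RTT) / Ttrans = 45 / 5 = 9
W_min = ceil(9) = 9

9


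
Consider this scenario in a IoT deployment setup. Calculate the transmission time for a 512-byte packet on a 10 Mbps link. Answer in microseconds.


Given: packet = 512 bytes, bandwidth = 10 Mbps
Packet in bits = 512 * 8 = 4096 bits
Bandwidth = 10 * 10^6 = 10000000 bps
Time = 4096 / 10000000 seconds
Time in us = 4096 * 10^6 / 10000000 = 409.6

409.6


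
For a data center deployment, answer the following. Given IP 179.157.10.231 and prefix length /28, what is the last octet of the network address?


Given: IP = 179.157.10.231, prefix = /28
Subnet mask = 255.255.255.240
Last octet of IP: 231
Last octet of mask: 240
Network last octet = 231 AND 240 = 224

224


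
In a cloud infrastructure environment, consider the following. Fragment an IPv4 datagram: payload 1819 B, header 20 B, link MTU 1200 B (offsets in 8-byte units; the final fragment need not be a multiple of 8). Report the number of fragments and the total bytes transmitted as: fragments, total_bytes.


Max data per non-final fragment = floor((MTU - header)/8)*8 = floor((1200 - 20)/8)*8 = floor(1180/8)*8 = 1176 B
Final fragment needs no 8-byte alignment: it can carry up to MTU - header = 1180 B
Non-final fragments needed = ceil((payload - 1180) / 1176) = ceil(639/1176) = ceil(0.5434) = 1
Number of fragments = 1 + 1 = 2
Fragment sizes (data): 1 * 1176 B + 643 B (last, 643 <= 1180 OK)
Total bytes sent = payload + n_frags * header = 1819 + 2*20 = 1819 + 40 = 1859 B

2, 1859


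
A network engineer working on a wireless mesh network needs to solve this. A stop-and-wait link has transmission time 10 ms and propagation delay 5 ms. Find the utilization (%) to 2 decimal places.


Given: Ttrans = 10 ms, Tprop = 5 ms
RTT = 2 * Tprop = 2 * 5 = 10 ms
U = Ttrans / (Ttrans + RTT)
U = 10 / (10 + 10)
U = 10 / 20 = 0.5
U% = 50.00%

50.00


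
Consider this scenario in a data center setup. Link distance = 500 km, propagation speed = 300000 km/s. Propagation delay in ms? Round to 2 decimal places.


Given: distance = 500 km, speed = 300000 km/s
Delay = distance / speed = 500 / 300000 seconds
Delay in ms = 500 * 1000 / 300000
Delay = 1.6667 ms
Rounded to 2 dp = 1.67 ms

1.67


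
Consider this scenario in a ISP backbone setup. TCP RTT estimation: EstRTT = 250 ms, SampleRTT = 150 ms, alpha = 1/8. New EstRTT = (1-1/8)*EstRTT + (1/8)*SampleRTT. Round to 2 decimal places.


Given: EstRTT = 250 ms, SampleRTT = 150 ms, alpha = 1/8
New EstRTT = (1 - alpha) * EstRTT + alpha * SampleRTT
(7/8) * 250 = 218.75
(1/8) * 150 = 18.75
New EstRTT = 218.75 + 18.75 = 237.5 ms -> 237.50 ms (2 dp)

237.50


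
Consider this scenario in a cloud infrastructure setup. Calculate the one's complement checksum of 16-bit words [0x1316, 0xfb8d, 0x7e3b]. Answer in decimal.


Given words: [0x1316, 0xfb8d, 0x7e3b]
Step 1: Sum all words
Raw sum = 4886 + 64397 + 32315 = 101598
Step 2: Fold carry: (36062 + 1) = 36063
One's complement = ~36063 & 0xFFFF = 29472

29472


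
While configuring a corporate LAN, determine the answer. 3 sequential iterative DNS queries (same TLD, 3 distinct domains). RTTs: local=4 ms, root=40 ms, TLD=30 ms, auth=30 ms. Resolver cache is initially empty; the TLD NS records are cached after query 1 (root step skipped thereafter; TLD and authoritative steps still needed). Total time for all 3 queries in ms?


Lookup 1 (cold cache): local + root + TLD + auth = 4 + 40 + 30 + 30 = 104 ms
Lookups 2..3 (TLD NS cached -> skip root; new domain -> still ask TLD and auth): local + TLD + auth = 4 + 30 + 30 = 64 ms each
Remaining 2 lookups: 2 * 64 = 128 ms
Total = 104 + 128 = 232 ms

232


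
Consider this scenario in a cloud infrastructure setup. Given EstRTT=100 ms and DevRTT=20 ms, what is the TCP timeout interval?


Given: EstRTT = 100 ms, DevRTT = 20 ms
Timeout = EstRTT + 4 * DevRTT
4 * DevRTT = 4 * 20 = 80
Timeout = 100 + 80 = 180 ms

180


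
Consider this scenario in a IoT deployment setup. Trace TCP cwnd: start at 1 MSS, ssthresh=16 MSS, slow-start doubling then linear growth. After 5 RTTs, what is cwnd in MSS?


RTT 0: cwnd = 1 MSS (initial)
RTT 1: cwnd = 2 MSS (slow start, doubled)
RTT 2: cwnd = 4 MSS (slow start, doubled)
RTT 3: cwnd = 8 MSS (slow start, doubled)
RTT 4: cwnd = 16 MSS (slow start, doubled)
RTT 5: cwnd = 17 MSS (congestion avoidance, +1)

17


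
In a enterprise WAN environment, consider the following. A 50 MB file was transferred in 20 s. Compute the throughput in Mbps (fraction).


Given: file = 50 MB, time = 20 s
File in Mb = 50 * 8 = 400 Mb
Throughput = 400 / 20 Mbps
Throughput = 20 Mbps

20


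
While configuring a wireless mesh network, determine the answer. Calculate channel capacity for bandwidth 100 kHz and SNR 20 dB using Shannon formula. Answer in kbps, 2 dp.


Given: B = 100 kHz, SNR = 20 dB
SNR linear = 10^(20/10) = 100
1 + SNR = 101
log2(101) = 6.6582114828
C = 100 * 1000 * 6.6582114828 = 665821.1483 bps
C = 665.821148 kbps -> 665.82 kbps (2 dp)

665.82


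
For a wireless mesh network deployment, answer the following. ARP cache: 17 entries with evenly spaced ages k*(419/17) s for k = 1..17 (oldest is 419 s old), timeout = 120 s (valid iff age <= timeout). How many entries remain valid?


Ages are k * 419/17 s for k = 1..17 (spacing = 24.6471 s).
Entry k is valid iff k * 419/17 <= 120 iff k <= 17 * 120 / 419 = 4.8687
n_valid = floor(4.8687) = 4
(n_stale = 17 - 4 = 13)

4


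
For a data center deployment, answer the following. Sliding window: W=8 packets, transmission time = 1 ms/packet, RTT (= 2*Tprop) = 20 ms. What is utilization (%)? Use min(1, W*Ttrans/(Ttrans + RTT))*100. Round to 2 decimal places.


Given: W = 8, Ttrans = 1 ms, RTT = 20 ms (= 2 * Tprop, Tprop = 10 ms)
Cycle time = Ttrans + RTT = 1 + 20 = 21 ms (first packet sent until its ACK returns)
W * Ttrans = 8 * 1 = 8 ms of sending per cycle
W * Ttrans / (Ttrans + RTT) = 8 / 21 = 0.380952
U = min(1, 0.380952) = 0.380952
U% = 38.10%

38.10


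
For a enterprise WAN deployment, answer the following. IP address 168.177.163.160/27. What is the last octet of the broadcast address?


Given: IP = 168.177.163.160, prefix = /27
Host bits = 32 - 27 = 5
Network last octet = 160 AND mask = 160
Host part size = 2^5 - 1 = 31
Broadcast last octet = 160 OR 31 = 191

191


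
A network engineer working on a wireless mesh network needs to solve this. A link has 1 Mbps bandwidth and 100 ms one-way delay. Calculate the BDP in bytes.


Given: bandwidth = 1 Mbps, delay = 100 ms
BDP in bits = 1 * 10^6 * 100 / 1000
BDP in bits = 100000
BDP in bytes = 100000 / 8 = 12500

12500


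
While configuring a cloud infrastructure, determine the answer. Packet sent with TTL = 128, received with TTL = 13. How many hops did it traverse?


Given: initial TTL = 128, received TTL = 13
Hops = initial TTL - received TTL
Hops = 128 - 13 = 115

115


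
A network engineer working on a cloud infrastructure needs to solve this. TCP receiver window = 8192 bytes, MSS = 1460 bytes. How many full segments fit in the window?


Given: RWND = 8192 bytes, MSS = 1460 bytes
Full segments = floor(RWND / MSS)
Full segments = floor(8192 / 1460)
Full segments = floor(5.611) = 5

5


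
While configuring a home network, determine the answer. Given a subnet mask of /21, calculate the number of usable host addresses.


Given: subnet mask /21
Host bits = 32 - 21 = 11
Total addresses = 2^11 = 2048
Usable hosts = 2048 - 2 (network + broadcast) = 2046

2046


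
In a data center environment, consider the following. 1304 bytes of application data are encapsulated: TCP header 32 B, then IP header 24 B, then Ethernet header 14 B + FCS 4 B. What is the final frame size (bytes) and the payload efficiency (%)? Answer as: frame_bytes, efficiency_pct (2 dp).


TCP segment = 1304 + 32 = 1336 B
IP packet = 1336 + 24 = 1360 B
Ethernet frame = 1360 + 14 + 4 = 1378 B
Efficiency = app / frame = 1304 / 1378 = 0.946299 = 94.6299% -> 94.63% (2 dp)

1378, 94.63


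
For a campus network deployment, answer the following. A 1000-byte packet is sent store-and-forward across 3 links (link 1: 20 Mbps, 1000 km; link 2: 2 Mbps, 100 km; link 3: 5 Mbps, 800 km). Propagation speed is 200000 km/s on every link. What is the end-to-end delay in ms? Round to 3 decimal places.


Packet = 1000 bytes = 8000 bits. Store-and-forward: sum (t_trans + t_prop) per link.
Link 1: t_trans = 8000/(20*10^6) s = 0.4000 ms; t_prop = 1000/200000 s = 5.0000 ms; subtotal = 5.4000 ms
Link 2: t_trans = 8000/(2*10^6) s = 4.0000 ms; t_prop = 100/200000 s = 0.5000 ms; subtotal = 4.5000 ms
Link 3: t_trans = 8000/(5*10^6) s = 1.6000 ms; t_prop = 800/200000 s = 4.0000 ms; subtotal = 5.6000 ms
End-to-end = 5.4000 + 4.5000 + 5.6000 = 15.5000 ms -> 15.500 ms (3 dp)

15.500


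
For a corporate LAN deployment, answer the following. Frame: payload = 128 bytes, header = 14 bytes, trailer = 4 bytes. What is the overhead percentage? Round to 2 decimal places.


Given: payload = 128 B, header = 14 B, trailer = 4 B
Overhead bytes = header + trailer = 14 + 4 = 18
Total frame = payload + overhead = 128 + 18 = 146
Overhead % = 18 / 146 * 100 = 12.3288% -> 12.33% (2 dp)

12.33


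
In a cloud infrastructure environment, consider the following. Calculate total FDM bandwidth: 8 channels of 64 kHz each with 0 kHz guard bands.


Given: 8 channels, 64 kHz each, guard = 0 kHz
Channel bandwidth = 8 * 64 = 512 kHz
Guard bands = 7 gaps * 0 kHz = 0 kHz
Total = 512 + 0 = 512 kHz

512


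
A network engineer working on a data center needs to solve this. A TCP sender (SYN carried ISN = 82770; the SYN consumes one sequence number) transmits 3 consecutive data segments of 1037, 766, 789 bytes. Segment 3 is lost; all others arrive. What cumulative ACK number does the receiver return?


SYN uses sequence number 82770; first data byte = ISN + 1 = 82771.
Segment 1: SEQ = 82771, len = 1037 B, covers [82771, 83807]
Segment 2: SEQ = 83808, len = 766 B, covers [83808, 84573]
Segment 3: SEQ = 84574, len = 789 B, covers [84574, 85362] [LOST]
In-order data received: bytes [82771, 84573] (segments 1..2).
Segment 3 missing -> gap begins at byte 84574.
Cumulative ACK = next expected in-order byte = 82771 + 1037 + 766 = 84574

84574


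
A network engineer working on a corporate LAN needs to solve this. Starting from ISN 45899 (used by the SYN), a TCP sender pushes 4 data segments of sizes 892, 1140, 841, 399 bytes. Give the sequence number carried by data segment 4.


The SYN occupies sequence number ISN = 45899, so the first data byte is ISN + 1 = 45900.
SEQ of data segment i = (ISN + 1) + sum of payload sizes of segments 1..i-1.
Segment 1: SEQ = 45900, payload = 892 bytes
Segment 2: SEQ = 46792, payload = 1140 bytes
Segment 3: SEQ = 47932, payload = 841 bytes
Segment 4: SEQ = 48773, payload = 399 bytes
SEQ of segment 4 = 45900 + 892 + 1140 + 841 = 48773

48773


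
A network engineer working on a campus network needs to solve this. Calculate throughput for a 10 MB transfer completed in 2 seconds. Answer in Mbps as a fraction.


Given: file = 10 MB, time = 2 s
File in Mb = 10 * 8 = 80 Mb
Throughput = 80 / 2 Mbps
Throughput = 40 Mbps

40


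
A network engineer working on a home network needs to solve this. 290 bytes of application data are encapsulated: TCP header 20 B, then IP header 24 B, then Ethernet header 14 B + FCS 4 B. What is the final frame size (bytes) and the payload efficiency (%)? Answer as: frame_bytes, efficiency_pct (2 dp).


TCP segment = 290 + 20 = 310 B
IP packet = 310 + 24 = 334 B
Ethernet frame = 334 + 14 + 4 = 352 B
Efficiency = app / frame = 290 / 352 = 0.823864 = 82.3864% -> 82.39% (2 dp)

352, 82.39


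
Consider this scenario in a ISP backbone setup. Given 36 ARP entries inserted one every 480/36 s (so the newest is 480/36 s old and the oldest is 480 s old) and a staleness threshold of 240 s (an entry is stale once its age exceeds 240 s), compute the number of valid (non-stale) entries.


Ages are k * 480/36 s for k = 1..36 (spacing = 13.3333 s).
Entry k is valid iff k * 480/36 <= 240 iff k <= 36 * 240 / 480 = 18.0000
n_valid = floor(18.0000) = 18
(n_stale = 36 - 18 = 18)

18


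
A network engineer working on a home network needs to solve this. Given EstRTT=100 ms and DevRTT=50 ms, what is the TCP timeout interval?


Given: EstRTT = 100 ms, DevRTT = 50 ms
Timeout = EstRTT + 4 * DevRTT
4 * DevRTT = 4 * 50 = 200
Timeout = 100 + 200 = 300 ms

300


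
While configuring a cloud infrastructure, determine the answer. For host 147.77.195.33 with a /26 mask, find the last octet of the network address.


Given: IP = 147.77.195.33, prefix = /26
Subnet mask = 255.255.255.192
Last octet of IP: 33
Last octet of mask: 192
Network last octet = 33 AND 192 = 0

0


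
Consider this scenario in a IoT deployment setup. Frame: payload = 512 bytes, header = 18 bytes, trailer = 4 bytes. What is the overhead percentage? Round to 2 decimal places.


Given: payload = 512 B, header = 18 B, trailer = 4 B
Overhead bytes = header + trailer = 18 + 4 = 22
Total frame = payload + overhead = 512 + 22 = 534
Overhead % = 22 / 534 * 100 = 4.1199% -> 4.12% (2 dp)

4.12


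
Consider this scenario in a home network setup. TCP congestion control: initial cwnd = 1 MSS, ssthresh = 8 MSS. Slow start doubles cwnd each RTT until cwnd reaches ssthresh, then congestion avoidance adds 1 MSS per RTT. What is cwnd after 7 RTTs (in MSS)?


RTT 0: cwnd = 1 MSS (initial)
RTT 1: cwnd = 2 MSS (slow start, doubled)
RTT 2: cwnd = 4 MSS (slow start, doubled)
RTT 3: cwnd = 8 MSS (slow start, doubled)
RTT 4: cwnd = 9 MSS (congestion avoidance, +1)
RTT 5: cwnd = 10 MSS (congestion avoidance, +1)
RTT 6: cwnd = 11 MSS (congestion avoidance, +1)
RTT 7: cwnd = 12 MSS (congestion avoidance, +1)

12


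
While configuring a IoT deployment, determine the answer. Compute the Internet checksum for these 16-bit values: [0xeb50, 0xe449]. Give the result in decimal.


Given words: [0xeb50, 0xe449]
Step 1: Sum all words
Raw sum = 60240 + 58441 = 118681
Step 2: Fold carry: (53145 + 1) = 53146
One's complement = ~53146 & 0xFFFF = 12389

12389


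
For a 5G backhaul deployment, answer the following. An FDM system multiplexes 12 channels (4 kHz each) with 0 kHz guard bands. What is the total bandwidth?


Given: 12 channels, 4 kHz each, guard = 0 kHz
Channel bandwidth = 12 * 4 = 48 kHz
Guard bands = 11 gaps * 0 kHz = 0 kHz
Total = 48 + 0 = 48 kHz

48


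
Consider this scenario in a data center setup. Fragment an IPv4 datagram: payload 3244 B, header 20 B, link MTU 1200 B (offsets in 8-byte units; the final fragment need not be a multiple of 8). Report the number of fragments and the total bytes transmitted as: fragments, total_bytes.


Max data per non-final fragment = floor((MTU - header)/8)*8 = floor((1200 - 20)/8)*8 = floor(1180/8)*8 = 1176 B
Final fragment needs no 8-byte alignment: it can carry up to MTU - header = 1180 B
Non-final fragments needed = ceil((payload - 1180) / 1176) = ceil(2064/1176) = ceil(1.7551) = 2
Number of fragments = 2 + 1 = 3
Fragment sizes (data): 2 * 1176 B + 892 B (last, 892 <= 1180 OK)
Total bytes sent = payload + n_frags * header = 3244 + 3*20 = 3244 + 60 = 3304 B

3, 3304


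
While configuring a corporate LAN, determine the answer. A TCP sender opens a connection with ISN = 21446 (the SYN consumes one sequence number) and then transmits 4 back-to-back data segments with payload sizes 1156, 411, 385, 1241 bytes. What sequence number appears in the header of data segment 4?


The SYN occupies sequence number ISN = 21446, so the first data byte is ISN + 1 = 21447.
SEQ of data segment i = (ISN + 1) + sum of payload sizes of segments 1..i-1.
Segment 1: SEQ = 21447, payload = 1156 bytes
Segment 2: SEQ = 22603, payload = 411 bytes
Segment 3: SEQ = 23014, payload = 385 bytes
Segment 4: SEQ = 23399, payload = 1241 bytes
SEQ of segment 4 = 21447 + 1156 + 411 + 385 = 23399

23399


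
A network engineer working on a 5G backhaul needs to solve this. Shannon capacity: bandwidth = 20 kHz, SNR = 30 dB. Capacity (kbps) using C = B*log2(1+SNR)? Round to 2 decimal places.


Given: B = 20 kHz, SNR = 30 dB
SNR linear = 10^(30/10) = 1000
1 + SNR = 1001
log2(1001) = 9.9672262588
C = 20 * 1000 * 9.9672262588 = 199344.5252 bps
C = 199.344525 kbps -> 199.34 kbps (2 dp)

199.34


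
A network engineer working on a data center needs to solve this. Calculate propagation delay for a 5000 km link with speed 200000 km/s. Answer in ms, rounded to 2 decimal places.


Given: distance = 5000 km, speed = 200000 km/s
Delay = distance / speed = 5000 / 200000 seconds
Delay in ms = 5000 * 1000 / 200000
Delay = 25.0000 ms
Rounded to 2 dp = 25.00 ms

25.00


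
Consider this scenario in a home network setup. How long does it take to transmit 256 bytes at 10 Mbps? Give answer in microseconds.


Given: packet = 256 bytes, bandwidth = 10 Mbps
Packet in bits = 256 * 8 = 2048 bits
Bandwidth = 10 * 10^6 = 10000000 bps
Time = 2048 / 10000000 seconds
Time in us = 2048 * 10^6 / 10000000 = 204.8

204.8


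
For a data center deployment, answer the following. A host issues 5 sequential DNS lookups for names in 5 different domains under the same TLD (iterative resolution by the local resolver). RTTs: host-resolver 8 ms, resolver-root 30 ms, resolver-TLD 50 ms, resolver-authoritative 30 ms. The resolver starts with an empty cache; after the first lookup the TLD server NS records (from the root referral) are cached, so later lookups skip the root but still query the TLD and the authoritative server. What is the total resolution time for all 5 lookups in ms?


Lookup 1 (cold cache): local + root + TLD + auth = 8 + 30 + 50 + 30 = 118 ms
Lookups 2..5 (TLD NS cached -> skip root; new domain -> still ask TLD and auth): local + TLD + auth = 8 + 50 + 30 = 88 ms each
Remaining 4 lookups: 4 * 88 = 352 ms
Total = 118 + 352 = 470 ms

470


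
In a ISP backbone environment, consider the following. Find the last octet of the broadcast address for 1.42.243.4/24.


Given: IP = 1.42.243.4, prefix = /24
Host bits = 32 - 24 = 8
Network last octet = 4 AND mask = 0
Host part size = 2^8 - 1 = 255
Broadcast last octet = 0 OR 255 = 255

255


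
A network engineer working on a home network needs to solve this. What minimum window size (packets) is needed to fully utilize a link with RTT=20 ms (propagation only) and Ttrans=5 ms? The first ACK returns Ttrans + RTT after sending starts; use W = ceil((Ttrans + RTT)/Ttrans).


Given: Ttrans = 5 ms, RTT = 20 ms (= 2 * Tprop, Tprop = 10 ms)
Time until first ACK returns = Ttrans + RTT = 5 + 20 = 25 ms
Need W * Ttrans >= Ttrans + RTT  ->  W >= (Ttrans + RTT) / Ttrans
(Ttrans + RTT) / Ttrans = 25 / 5 = 5
W_min = ceil(5) = 5

5


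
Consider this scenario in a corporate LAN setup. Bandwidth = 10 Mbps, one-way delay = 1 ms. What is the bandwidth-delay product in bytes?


Given: bandwidth = 10 Mbps, delay = 1 ms
BDP in bits = 10 * 10^6 * 1 / 1000
BDP in bits = 10000
BDP in bytes = 10000 / 8 = 1250

1250


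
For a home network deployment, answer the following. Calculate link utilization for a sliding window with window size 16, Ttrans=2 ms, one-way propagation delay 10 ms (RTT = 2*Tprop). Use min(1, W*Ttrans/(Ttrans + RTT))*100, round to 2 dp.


Given: W = 16, Ttrans = 2 ms, RTT = 20 ms (= 2 * Tprop, Tprop = 10 ms)
Cycle time = Ttrans + RTT = 2 + 20 = 22 ms (first packet sent until its ACK returns)
W * Ttrans = 16 * 2 = 32 ms of sending per cycle
W * Ttrans / (Ttrans + RTT) = 32 / 22 = 1.454545
U = min(1, 1.454545) = 1.000000
U% = 100.00%

100.00


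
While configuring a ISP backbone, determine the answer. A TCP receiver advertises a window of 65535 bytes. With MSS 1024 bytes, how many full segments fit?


Given: RWND = 65535 bytes, MSS = 1024 bytes
Full segments = floor(RWND / MSS)
Full segments = floor(65535 / 1024)
Full segments = floor(63.999) = 63

63


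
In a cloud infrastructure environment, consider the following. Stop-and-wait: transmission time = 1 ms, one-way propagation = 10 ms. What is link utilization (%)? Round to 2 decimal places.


Given: Ttrans = 1 ms, Tprop = 10 ms
RTT = 2 * Tprop = 2 * 10 = 20 ms
U = Ttrans / (Ttrans + RTT)
U = 1 / (1 + 20)
U = 1 / 21 = 0.047619
U% = 4.76%

4.76


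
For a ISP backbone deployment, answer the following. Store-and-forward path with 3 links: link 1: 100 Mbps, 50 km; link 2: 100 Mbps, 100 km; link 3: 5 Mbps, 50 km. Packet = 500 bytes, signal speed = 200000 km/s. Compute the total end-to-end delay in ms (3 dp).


Packet = 500 bytes = 4000 bits. Store-and-forward: sum (t_trans + t_prop) per link.
Link 1: t_trans = 4000/(100*10^6) s = 0.0400 ms; t_prop = 50/200000 s = 0.2500 ms; subtotal = 0.2900 ms
Link 2: t_trans = 4000/(100*10^6) s = 0.0400 ms; t_prop = 100/200000 s = 0.5000 ms; subtotal = 0.5400 ms
Link 3: t_trans = 4000/(5*10^6) s = 0.8000 ms; t_prop = 50/200000 s = 0.2500 ms; subtotal = 1.0500 ms
End-to-end = 0.2900 + 0.5400 + 1.0500 = 1.8800 ms -> 1.880 ms (3 dp)

1.880


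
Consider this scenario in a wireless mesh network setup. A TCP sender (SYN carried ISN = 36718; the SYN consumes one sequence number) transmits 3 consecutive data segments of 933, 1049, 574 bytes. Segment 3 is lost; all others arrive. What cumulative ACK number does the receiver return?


SYN uses sequence number 36718; first data byte = ISN + 1 = 36719.
Segment 1: SEQ = 36719, len = 933 B, covers [36719, 37651]
Segment 2: SEQ = 37652, len = 1049 B, covers [37652, 38700]
Segment 3: SEQ = 38701, len = 574 B, covers [38701, 39274] [LOST]
In-order data received: bytes [36719, 38700] (segments 1..2).
Segment 3 missing -> gap begins at byte 38701.
Cumulative ACK = next expected in-order byte = 36719 + 933 + 1049 = 38701

38701


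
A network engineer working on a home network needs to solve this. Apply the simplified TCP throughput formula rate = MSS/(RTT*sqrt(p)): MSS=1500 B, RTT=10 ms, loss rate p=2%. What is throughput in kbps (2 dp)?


Given: MSS = 1500 bytes, RTT = 10 ms, loss = 2%
RTT in seconds = 10 / 1000 = 0.01
Loss rate = 2% = 0.02
sqrt(loss) = sqrt(0.02) = 0.141421356237
Throughput (bytes/s) = 1500 / (0.01 * 0.141421356237) = 1060660.1718
Throughput (kbps) = 1060660.1718 * 8 / 1000 = 8485.281374 -> 8485.28 kbps (2 dp)

8485.28


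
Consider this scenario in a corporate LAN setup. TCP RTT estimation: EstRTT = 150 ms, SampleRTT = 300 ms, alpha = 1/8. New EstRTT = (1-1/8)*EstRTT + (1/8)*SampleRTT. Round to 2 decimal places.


Given: EstRTT = 150 ms, SampleRTT = 300 ms, alpha = 1/8
New EstRTT = (1 - alpha) * EstRTT + alpha * SampleRTT
(7/8) * 150 = 131.25
(1/8) * 300 = 37.5
New EstRTT = 131.25 + 37.5 = 168.75 ms -> 168.75 ms (2 dp)

168.75


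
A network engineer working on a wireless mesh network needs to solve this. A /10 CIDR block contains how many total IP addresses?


Given: CIDR prefix /10
Host bits = 32 - 10 = 22
Total addresses = 2^22 = 4194304

4194304


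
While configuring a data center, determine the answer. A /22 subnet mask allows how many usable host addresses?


Given: subnet mask /22
Host bits = 32 - 22 = 10
Total addresses = 2^10 = 1024
Usable hosts = 1024 - 2 (network + broadcast) = 1022

1022


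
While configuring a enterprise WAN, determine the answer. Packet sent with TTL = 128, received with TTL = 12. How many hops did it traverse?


Given: initial TTL = 128, received TTL = 12
Hops = initial TTL - received TTL
Hops = 128 - 12 = 116

116


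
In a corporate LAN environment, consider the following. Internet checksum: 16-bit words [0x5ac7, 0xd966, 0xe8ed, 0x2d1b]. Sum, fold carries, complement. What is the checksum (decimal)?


Given words: [0x5ac7, 0xd966, 0xe8ed, 0x2d1b]
Step 1: Sum all words
Raw sum = 23239 + 55654 + 59629 + 11547 = 150069
Step 2: Fold carry: (18997 + 2) = 18999
One's complement = ~18999 & 0xFFFF = 46536

46536


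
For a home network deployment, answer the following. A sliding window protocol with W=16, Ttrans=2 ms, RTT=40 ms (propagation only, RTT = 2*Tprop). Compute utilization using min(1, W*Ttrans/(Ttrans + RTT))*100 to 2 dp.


Given: W = 16, Ttrans = 2 ms, RTT = 40 ms (= 2 * Tprop, Tprop = 20 ms)
Cycle time = Ttrans + RTT = 2 + 40 = 42 ms (first packet sent until its ACK returns)
W * Ttrans = 16 * 2 = 32 ms of sending per cycle
W * Ttrans / (Ttrans + RTT) = 32 / 42 = 0.761905
U = min(1, 0.761905) = 0.761905
U% = 76.19%

76.19


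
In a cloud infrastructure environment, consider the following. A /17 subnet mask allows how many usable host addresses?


Given: subnet mask /17
Host bits = 32 - 17 = 15
Total addresses = 2^15 = 32768
Usable hosts = 32768 - 2 (network + broadcast) = 32766

32766


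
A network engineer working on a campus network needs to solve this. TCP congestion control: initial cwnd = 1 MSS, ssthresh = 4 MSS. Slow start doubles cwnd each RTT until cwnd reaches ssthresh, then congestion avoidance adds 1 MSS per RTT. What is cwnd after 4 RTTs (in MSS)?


RTT 0: cwnd = 1 MSS (initial)
RTT 1: cwnd = 2 MSS (slow start, doubled)
RTT 2: cwnd = 4 MSS (slow start, doubled)
RTT 3: cwnd = 5 MSS (congestion avoidance, +1)
RTT 4: cwnd = 6 MSS (congestion avoidance, +1)

6
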